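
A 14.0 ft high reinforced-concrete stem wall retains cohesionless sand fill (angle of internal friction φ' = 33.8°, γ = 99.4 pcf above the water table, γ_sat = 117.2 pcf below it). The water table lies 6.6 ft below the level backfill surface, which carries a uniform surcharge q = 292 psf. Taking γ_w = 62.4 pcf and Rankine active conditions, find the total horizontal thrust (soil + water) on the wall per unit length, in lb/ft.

5300 lb/ft

K_a = tan²(45° − φ/2) = 0.2851.
γ' = 117.2 − 62.4 = 54.80 pcf. h₂ = H − d_w = 7.4 ft.
σ'_h: at surface K_a·q = 83.25; at WT K_a(q+γd_w) = 270.3; at base K_a(q+γd_w+γ'h₂) = 385.9 psf.
P₁ = ½(83.25+270.3)×6.6 = 1167; P₂ = ½(270.3+385.9)×7.4 = 2428; P_w = ½γ_w h₂² = 1709.
Total = 1167+2428+1709 = 5303 lb/ft.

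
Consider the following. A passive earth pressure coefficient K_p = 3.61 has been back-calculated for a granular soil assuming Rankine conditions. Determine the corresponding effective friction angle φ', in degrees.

34.5°

K_p = (1+sin φ)/(1−sin φ) ⇒ sin φ = (K_p − 1)/(K_p + 1) = 0.5662.
φ = arcsin(0.5662) = 34.48°.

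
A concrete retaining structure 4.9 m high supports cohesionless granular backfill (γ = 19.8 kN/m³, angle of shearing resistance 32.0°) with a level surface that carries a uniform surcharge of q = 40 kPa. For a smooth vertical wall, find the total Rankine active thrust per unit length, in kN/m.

133 kN/m

K_a = tan²(45° − φ/2) = 0.3073.
Soil triangle: ½ K_a γ H² = 0.5×0.3073×19.8×4.9² = 73.04 kN/m.
Surcharge rectangle: K_a q H = 0.3073×40×4.9 = 60.22 kN/m.
Total = 73.04 + 60.22 = 133.3 kN/m.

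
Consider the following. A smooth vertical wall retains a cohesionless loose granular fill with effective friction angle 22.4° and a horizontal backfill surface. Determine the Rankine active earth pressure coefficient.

K_a = tan²(45° − φ/2) = tan²(33.80°) = 0.4482.

0.448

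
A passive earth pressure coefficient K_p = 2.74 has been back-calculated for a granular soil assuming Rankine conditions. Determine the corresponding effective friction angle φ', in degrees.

K_p = (1+sin φ)/(1−sin φ) ⇒ sin φ = (K_p − 1)/(K_p + 1) = 0.4652.
φ = arcsin(0.4652) = 27.73°.

27.7°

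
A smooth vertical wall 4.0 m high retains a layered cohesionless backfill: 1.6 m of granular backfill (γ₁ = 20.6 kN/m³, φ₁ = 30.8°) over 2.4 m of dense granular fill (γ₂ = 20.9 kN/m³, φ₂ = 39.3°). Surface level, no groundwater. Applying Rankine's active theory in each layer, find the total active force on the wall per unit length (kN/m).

39.8 kN/m

K_a1 = tan²(45°−30.8°/2) = 0.3227; K_a2 = tan²(45°−39.3°/2) = 0.2245.
Layer 1: σ at base = K_a1 γ₁ h₁ = 10.64 kPa; P₁ = ½×10.64×1.6 = 8.509.
Layer 2: σ_v at top = γ₁h₁ = 32.96; σ_h top = K_a2×32.96 = 7.398; σ_h base = K_a2×(32.96+20.9×2.4) = 18.66.
P₂ = ½(7.398+18.66)×2.4 = 31.27. Total P_a = 8.509+31.27 = 39.77 kN/m.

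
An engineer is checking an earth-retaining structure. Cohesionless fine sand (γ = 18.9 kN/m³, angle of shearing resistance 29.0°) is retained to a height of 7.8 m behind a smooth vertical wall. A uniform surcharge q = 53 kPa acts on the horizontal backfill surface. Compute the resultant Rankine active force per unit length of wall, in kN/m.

K_a = tan²(45° − φ/2) = 0.3470.
Soil triangle: ½ K_a γ H² = 0.5×0.3470×18.9×7.8² = 199.5 kN/m.
Surcharge rectangle: K_a q H = 0.3470×53×7.8 = 143.4 kN/m.
Total = 199.5 + 143.4 = 342.9 kN/m.

343 kN/m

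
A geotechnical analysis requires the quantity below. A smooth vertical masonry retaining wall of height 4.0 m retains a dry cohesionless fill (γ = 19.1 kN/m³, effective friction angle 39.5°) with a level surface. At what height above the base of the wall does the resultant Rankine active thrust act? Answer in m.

K_a = 0.2224.
The pressure distribution is triangular, so the resultant acts at H/3 above the base = 4.0/3 = 1.333 m.

1.33 m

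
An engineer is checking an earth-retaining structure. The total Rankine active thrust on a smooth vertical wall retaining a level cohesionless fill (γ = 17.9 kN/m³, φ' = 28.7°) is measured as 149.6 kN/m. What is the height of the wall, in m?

K_a = 0.3511. P_a = ½ K_a γ H² ⇒ H = √(2P_a/(K_a γ)).
H = √(2×149.6/(0.3511×17.9)) = 6.899 m.

6.90 m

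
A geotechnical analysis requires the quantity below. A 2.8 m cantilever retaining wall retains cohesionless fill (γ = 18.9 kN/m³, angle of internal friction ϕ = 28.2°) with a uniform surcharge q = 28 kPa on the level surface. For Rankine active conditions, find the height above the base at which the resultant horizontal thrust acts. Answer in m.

K_a = 0.3582.
Triangular part P₁ = ½K_aγH² = 26.54 at H/3 = 0.9333 m; rectangular part P₂ = K_a q H = 28.08 at H/2 = 1.400 m.
ȳ = (P₁·0.9333 + P₂·1.400)/(P₁+P₂) = 1.173 m.

1.17 m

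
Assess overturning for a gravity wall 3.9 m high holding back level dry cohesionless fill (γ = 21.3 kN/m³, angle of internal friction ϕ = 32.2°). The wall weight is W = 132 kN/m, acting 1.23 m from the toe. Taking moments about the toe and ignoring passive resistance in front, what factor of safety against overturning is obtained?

2.53

K_a = tan²(45° − 32.2°/2) = 0.3047.
P_a = ½K_aγH² = 0.5×0.3047×21.3×3.9² = 49.36 kN/m, acting at H/3 = 1.300 m above the base.
Overturning moment M_o = P_a × H/3 = 49.36 × 1.300 = 64.17.
Resisting moment M_r = W × 1.23 = 132 × 1.23 = 162.4.
FS_overturning = M_r/M_o = 162.4/64.17 = 2.530.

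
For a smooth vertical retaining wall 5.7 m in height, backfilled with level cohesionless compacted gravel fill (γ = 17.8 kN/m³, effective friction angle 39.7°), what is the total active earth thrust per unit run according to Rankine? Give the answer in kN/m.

K_a = tan²(45° − φ/2) = 0.2204.
P_a = ½ K_a γ H² = 0.5 × 0.2204 × 17.8 × 5.7² = 63.74 kN/m.

63.7 kN/m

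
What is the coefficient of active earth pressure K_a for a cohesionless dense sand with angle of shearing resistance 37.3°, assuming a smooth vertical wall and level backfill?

0.245

K_a = tan²(45° − φ/2) = tan²(26.35°) = 0.2453.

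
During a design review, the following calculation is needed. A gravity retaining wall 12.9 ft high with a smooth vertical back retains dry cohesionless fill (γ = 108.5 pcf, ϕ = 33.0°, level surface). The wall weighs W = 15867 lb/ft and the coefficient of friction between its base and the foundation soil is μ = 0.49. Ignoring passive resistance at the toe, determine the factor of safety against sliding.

K_a = tan²(45° − 33.0°/2) = 0.2948.
P_a = ½K_aγH² = 0.5×0.2948×108.5×12.9² = 2661 lb/ft, acting at H/3 = 4.300 ft above the base.
FS_sliding = μW / P_a = 0.49×15867 / 2661 = 2.921.

2.92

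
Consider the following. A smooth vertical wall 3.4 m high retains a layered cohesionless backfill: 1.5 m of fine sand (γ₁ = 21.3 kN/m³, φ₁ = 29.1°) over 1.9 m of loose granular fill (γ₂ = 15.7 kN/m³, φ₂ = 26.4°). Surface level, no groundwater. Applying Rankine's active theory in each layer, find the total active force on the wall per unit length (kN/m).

K_a1 = tan²(45°−29.1°/2) = 0.3456; K_a2 = tan²(45°−26.4°/2) = 0.3844.
Layer 1: σ at base = K_a1 γ₁ h₁ = 11.04 kPa; P₁ = ½×11.04×1.5 = 8.281.
Layer 2: σ_v at top = γ₁h₁ = 31.95; σ_h top = K_a2×31.95 = 12.28; σ_h base = K_a2×(31.95+15.7×1.9) = 23.75.
P₂ = ½(12.28+23.75)×1.9 = 34.23. Total P_a = 8.281+34.23 = 42.51 kN/m.

42.5 kN/m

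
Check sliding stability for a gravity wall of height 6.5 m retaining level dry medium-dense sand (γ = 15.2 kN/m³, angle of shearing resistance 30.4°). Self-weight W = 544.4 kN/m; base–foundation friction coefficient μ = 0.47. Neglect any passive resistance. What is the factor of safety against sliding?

2.43

K_a = tan²(45° − 30.4°/2) = 0.3280.
P_a = ½K_aγH² = 0.5×0.3280×15.2×6.5² = 105.3 kN/m, acting at H/3 = 2.167 m above the base.
FS_sliding = μW / P_a = 0.47×544.4 / 105.3 = 2.429.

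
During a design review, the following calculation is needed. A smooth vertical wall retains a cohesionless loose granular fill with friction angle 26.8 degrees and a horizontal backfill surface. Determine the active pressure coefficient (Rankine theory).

0.378

K_a = (1 − sin φ)/(1 + sin φ) = (1 − sin 26.8°)/(1 + sin 26.8°) = 0.3785.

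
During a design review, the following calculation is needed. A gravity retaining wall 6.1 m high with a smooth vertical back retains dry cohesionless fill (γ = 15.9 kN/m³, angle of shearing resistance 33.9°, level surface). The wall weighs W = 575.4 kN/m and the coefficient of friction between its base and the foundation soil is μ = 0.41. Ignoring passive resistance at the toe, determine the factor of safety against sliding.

K_a = tan²(45° − 33.9°/2) = 0.2839.
P_a = ½K_aγH² = 0.5×0.2839×15.9×6.1² = 83.99 kN/m, acting at H/3 = 2.033 m above the base.
FS_sliding = μW / P_a = 0.41×575.4 / 83.99 = 2.809.

2.81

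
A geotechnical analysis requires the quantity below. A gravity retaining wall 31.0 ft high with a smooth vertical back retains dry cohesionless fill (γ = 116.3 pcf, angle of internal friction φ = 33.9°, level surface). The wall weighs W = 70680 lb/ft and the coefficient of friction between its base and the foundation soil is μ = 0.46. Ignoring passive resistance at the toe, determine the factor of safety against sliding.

2.05

K_a = tan²(45° − 33.9°/2) = 0.2839.
P_a = ½K_aγH² = 0.5×0.2839×116.3×31.0² = 15870 lb/ft, acting at H/3 = 10.33 ft above the base.
FS_sliding = μW / P_a = 0.46×70680 / 15870 = 2.049.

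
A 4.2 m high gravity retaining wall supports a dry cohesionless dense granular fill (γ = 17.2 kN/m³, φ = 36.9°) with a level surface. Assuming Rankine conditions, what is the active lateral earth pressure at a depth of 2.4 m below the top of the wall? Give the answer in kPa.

K_a = (1 − sin φ)/(1 + sin φ) = 0.2497.
σ_h = K_a γ z = 0.2497 × 17.2 × 2.4 = 10.31 kPa.

10.3 kPa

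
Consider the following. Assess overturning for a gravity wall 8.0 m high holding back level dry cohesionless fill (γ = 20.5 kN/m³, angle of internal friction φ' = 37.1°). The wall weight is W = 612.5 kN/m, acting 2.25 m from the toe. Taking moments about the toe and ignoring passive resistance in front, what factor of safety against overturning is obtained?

3.18

K_a = tan²(45° − 37.1°/2) = 0.2475.
P_a = ½K_aγH² = 0.5×0.2475×20.5×8.0² = 162.4 kN/m, acting at H/3 = 2.667 m above the base.
Overturning moment M_o = P_a × H/3 = 162.4 × 2.667 = 433.0.
Resisting moment M_r = W × 2.25 = 612.5 × 2.25 = 1378.
FS_overturning = M_r/M_o = 1378/433.0 = 3.183.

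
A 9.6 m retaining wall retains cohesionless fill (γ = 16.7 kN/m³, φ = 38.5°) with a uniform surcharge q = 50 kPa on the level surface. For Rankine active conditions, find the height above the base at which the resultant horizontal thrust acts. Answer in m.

3.81 m

K_a = 0.2327.
Triangular part P₁ = ½K_aγH² = 179.0 at H/3 = 3.200 m; rectangular part P₂ = K_a q H = 111.7 at H/2 = 4.800 m.
ȳ = (P₁·3.200 + P₂·4.800)/(P₁+P₂) = 3.815 m.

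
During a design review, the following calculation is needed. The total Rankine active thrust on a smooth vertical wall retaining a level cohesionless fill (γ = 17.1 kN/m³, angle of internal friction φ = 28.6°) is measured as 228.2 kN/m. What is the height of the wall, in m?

K_a = 0.3525. P_a = ½ K_a γ H² ⇒ H = √(2P_a/(K_a γ)).
H = √(2×228.2/(0.3525×17.1)) = 8.701 m.

8.70 m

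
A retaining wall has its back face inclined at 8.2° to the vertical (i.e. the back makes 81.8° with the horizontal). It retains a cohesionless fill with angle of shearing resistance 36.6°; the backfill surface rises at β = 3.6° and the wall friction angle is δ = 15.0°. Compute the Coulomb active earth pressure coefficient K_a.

0.304

K_a = sin²(α+φ) / [sin²α · sin(α−δ) · (1 + √{sin(φ+δ)sin(φ−β) / (sin(α−δ)sin(α+β))})²].
With α = 81.8°, φ = 36.6°, δ = 15.0°, β = 3.6°: K_a = 0.3035.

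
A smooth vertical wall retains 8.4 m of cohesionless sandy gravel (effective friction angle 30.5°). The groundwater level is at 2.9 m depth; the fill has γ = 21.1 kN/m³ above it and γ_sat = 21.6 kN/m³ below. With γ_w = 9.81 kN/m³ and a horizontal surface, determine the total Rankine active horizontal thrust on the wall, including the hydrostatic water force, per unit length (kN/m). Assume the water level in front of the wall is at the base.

K_a = tan²(45° − φ/2) = 0.3267.
γ' = 21.6 − 9.81 = 11.79 kN/m³. Depth below WT = 5.5 m.
σ'_h at WT = K_a γ d_w = 19.99 kPa; at base = 19.99 + K_a γ' × 5.5 = 41.17 kPa.
P₁ (0–2.9 m) = ½×19.99×2.9 = 28.98. P₂ (2.9–8.4 m) = ½(19.99+41.17)×5.5 = 168.2.
P_w = ½ γ_w h₂² = 0.5×9.81×5.5² = 148.4. Total = 28.98+168.2+148.4 = 345.6 kN/m.

346 kN/m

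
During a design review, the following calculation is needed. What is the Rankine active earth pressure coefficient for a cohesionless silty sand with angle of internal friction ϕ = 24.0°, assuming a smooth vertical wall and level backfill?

0.422

K_a = tan²(45° − φ/2) = tan²(33.00°) = 0.4217.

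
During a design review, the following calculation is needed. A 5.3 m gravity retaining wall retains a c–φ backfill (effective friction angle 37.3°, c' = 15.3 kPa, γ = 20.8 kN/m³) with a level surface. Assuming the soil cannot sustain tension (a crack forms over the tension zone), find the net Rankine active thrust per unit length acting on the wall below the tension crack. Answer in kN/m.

K_a = 0.2453; √K_a = 0.4953.
Tension-crack depth z_c = 2c/(γ√K_a) = 2×15.3/(20.8×0.4953) = 2.970 m.
σ_a at base = K_a γ H − 2c√K_a = 0.2453×20.8×5.3 − 2×15.3×0.4953 = 11.89 kPa.
P_a = ½ × 11.89 × (H − z_c) = 0.5×11.89×2.330 = 13.85 kN/m.

13.9 kN/m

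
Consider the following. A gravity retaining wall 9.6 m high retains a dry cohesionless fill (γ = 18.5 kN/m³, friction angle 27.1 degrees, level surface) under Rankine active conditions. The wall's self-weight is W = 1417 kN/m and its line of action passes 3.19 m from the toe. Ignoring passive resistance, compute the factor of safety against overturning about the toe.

K_a = tan²(45° − 27.1°/2) = 0.3741.
P_a = ½K_aγH² = 0.5×0.3741×18.5×9.6² = 318.9 kN/m, acting at H/3 = 3.200 m above the base.
Overturning moment M_o = P_a × H/3 = 318.9 × 3.200 = 1020.
Resisting moment M_r = W × 3.19 = 1417 × 3.19 = 4520.
FS_overturning = M_r/M_o = 4520/1020 = 4.430.

4.43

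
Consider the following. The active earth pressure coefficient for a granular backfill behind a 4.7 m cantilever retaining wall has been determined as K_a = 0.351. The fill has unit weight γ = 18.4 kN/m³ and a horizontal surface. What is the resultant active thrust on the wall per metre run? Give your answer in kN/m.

71.3 kN/m

P = ½ K_a γ H² = 0.5 × 0.351 × 18.4 × 4.7² = 71.33 kN/m.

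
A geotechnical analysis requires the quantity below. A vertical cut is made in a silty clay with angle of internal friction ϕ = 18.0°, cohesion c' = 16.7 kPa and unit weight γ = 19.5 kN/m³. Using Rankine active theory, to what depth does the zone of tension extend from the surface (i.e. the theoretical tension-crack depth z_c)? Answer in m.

2.36 m

K_a = tan²(45° − 18.0°/2) = 0.5279; √K_a = 0.7265.
The active pressure is zero where K_a γ z = 2c√K_a, so z_c = 2c/(γ√K_a) = 2×16.7/(19.5×0.7265) = 2.357 m.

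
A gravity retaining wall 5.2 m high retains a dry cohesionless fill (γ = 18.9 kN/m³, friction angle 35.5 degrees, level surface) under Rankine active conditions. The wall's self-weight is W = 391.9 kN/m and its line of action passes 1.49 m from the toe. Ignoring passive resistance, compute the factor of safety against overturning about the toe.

K_a = tan²(45° − 35.5°/2) = 0.2653.
P_a = ½K_aγH² = 0.5×0.2653×18.9×5.2² = 67.78 kN/m, acting at H/3 = 1.733 m above the base.
Overturning moment M_o = P_a × H/3 = 67.78 × 1.733 = 117.5.
Resisting moment M_r = W × 1.49 = 391.9 × 1.49 = 583.9.
FS_overturning = M_r/M_o = 583.9/117.5 = 4.970.

4.97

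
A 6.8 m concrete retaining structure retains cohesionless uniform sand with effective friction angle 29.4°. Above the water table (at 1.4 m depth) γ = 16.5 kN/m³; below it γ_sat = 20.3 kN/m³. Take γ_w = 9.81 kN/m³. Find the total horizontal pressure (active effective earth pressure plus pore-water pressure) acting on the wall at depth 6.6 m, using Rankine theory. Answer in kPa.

77.5 kPa

K_a = (1 − sin φ)/(1 + sin φ) = 0.3415.
γ' = 20.3 − 9.81 = 10.49 kN/m³.
Effective vertical stress at 6.6 m: σ'_v = 16.5×1.4 + 10.49×5.20 = 77.65 kPa.
σ'_h = K_a σ'_v = 0.3415 × 77.65 = 26.51 kPa; u = γ_w × 5.20 = 51.01 kPa.
Total σ_h = 26.51 + 51.01 = 77.53 kPa.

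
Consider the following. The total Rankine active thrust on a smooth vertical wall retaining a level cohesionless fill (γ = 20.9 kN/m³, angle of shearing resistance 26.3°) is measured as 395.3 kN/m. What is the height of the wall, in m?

9.90 m

K_a = 0.3859. P_a = ½ K_a γ H² ⇒ H = √(2P_a/(K_a γ)).
H = √(2×395.3/(0.3859×20.9)) = 9.900 m.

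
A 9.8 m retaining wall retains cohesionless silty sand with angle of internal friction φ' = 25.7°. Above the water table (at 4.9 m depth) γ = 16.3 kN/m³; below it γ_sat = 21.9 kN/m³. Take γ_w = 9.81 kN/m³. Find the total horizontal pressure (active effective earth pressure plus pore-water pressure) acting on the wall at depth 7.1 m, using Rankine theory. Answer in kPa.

63.6 kPa

K_a = (1 − sin φ)/(1 + sin φ) = 0.3950.
γ' = 21.9 − 9.81 = 12.09 kN/m³.
Effective vertical stress at 7.1 m: σ'_v = 16.3×4.9 + 12.09×2.20 = 106.5 kPa.
σ'_h = K_a σ'_v = 0.3950 × 106.5 = 42.06 kPa; u = γ_w × 2.20 = 21.58 kPa.
Total σ_h = 42.06 + 21.58 = 63.64 kPa.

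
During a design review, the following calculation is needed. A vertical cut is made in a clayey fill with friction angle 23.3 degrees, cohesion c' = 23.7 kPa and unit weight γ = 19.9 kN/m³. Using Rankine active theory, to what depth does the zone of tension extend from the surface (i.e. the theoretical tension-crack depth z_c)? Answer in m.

3.62 m

K_a = tan²(45° − 23.3°/2) = 0.4331; √K_a = 0.6581.
The active pressure is zero where K_a γ z = 2c√K_a, so z_c = 2c/(γ√K_a) = 2×23.7/(19.9×0.6581) = 3.619 m.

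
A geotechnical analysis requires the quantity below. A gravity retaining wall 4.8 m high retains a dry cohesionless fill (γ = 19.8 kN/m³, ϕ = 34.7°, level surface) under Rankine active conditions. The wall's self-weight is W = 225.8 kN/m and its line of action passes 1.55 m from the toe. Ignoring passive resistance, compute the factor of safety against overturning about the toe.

K_a = tan²(45° − 34.7°/2) = 0.2745.
P_a = ½K_aγH² = 0.5×0.2745×19.8×4.8² = 62.61 kN/m, acting at H/3 = 1.600 m above the base.
Overturning moment M_o = P_a × H/3 = 62.61 × 1.600 = 100.2.
Resisting moment M_r = W × 1.55 = 225.8 × 1.55 = 350.0.
FS_overturning = M_r/M_o = 350.0/100.2 = 3.494.

3.49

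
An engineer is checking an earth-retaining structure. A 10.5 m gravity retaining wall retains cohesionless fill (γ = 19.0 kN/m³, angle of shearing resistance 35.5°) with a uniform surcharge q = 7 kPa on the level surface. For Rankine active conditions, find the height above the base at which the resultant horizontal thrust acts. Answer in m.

K_a = 0.2653.
Triangular part P₁ = ½K_aγH² = 277.8 at H/3 = 3.500 m; rectangular part P₂ = K_a q H = 19.50 at H/2 = 5.250 m.
ȳ = (P₁·3.500 + P₂·5.250)/(P₁+P₂) = 3.615 m.

3.61 m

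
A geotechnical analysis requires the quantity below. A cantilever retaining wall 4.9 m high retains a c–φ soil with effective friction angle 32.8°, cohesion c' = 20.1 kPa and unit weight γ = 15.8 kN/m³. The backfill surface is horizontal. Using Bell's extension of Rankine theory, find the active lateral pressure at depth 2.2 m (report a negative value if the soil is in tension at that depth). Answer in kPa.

-11.6 kPa

K_a = (1 − sin φ)/(1 + sin φ) = 0.2973.
σ_a = K_a γ z − 2c√K_a = 0.2973×15.8×2.2 − 2×20.1×0.5452 = -11.58 kPa.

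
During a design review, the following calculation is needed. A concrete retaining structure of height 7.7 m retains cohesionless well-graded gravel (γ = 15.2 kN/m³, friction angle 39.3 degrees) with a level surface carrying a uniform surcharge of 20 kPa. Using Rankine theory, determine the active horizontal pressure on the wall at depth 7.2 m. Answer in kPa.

K_a = (1 − sin φ)/(1 + sin φ) = 0.2245.
σ_v = γz + q = 15.2 × 7.2 + 20 = 129.4 kPa.
σ_h = K_a σ_v = 0.2245 × 129.4 = 29.05 kPa.

29.1 kPa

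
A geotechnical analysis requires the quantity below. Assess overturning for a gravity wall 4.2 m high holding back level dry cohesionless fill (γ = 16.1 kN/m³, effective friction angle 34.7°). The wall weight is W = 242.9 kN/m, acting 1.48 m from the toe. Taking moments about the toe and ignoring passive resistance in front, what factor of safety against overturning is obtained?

6.59

K_a = tan²(45° − 34.7°/2) = 0.2745.
P_a = ½K_aγH² = 0.5×0.2745×16.1×4.2² = 38.98 kN/m, acting at H/3 = 1.400 m above the base.
Overturning moment M_o = P_a × H/3 = 38.98 × 1.400 = 54.57.
Resisting moment M_r = W × 1.48 = 242.9 × 1.48 = 359.5.
FS_overturning = M_r/M_o = 359.5/54.57 = 6.588.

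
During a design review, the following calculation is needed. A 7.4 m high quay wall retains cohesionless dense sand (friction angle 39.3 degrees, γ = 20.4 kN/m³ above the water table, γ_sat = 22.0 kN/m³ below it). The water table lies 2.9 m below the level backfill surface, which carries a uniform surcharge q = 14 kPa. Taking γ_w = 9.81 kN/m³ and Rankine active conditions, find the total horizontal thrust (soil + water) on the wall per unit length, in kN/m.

229 kN/m

K_a = tan²(45° − φ/2) = 0.2245.
γ' = 22.0 − 9.81 = 12.19 kN/m³. h₂ = H − d_w = 4.5 m.
σ'_h: at surface K_a·q = 3.142; at WT K_a(q+γd_w) = 16.42; at base K_a(q+γd_w+γ'h₂) = 28.73 kPa.
P₁ = ½(3.142+16.42)×2.9 = 28.37; P₂ = ½(16.42+28.73)×4.5 = 101.6; P_w = ½γ_w h₂² = 99.33.
Total = 28.37+101.6+99.33 = 229.3 kN/m.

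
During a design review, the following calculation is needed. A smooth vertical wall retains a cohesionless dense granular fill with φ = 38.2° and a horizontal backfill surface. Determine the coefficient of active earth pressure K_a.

0.236

K_a = tan²(45° − φ/2) = tan²(25.90°) = 0.2358.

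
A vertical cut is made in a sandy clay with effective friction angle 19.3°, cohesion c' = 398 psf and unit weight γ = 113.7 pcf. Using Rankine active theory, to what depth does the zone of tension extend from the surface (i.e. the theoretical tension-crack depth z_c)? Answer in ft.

9.87 ft

K_a = tan²(45° − 19.3°/2) = 0.5032; √K_a = 0.7094.
The active pressure is zero where K_a γ z = 2c√K_a, so z_c = 2c/(γ√K_a) = 2×398/(113.7×0.7094) = 9.869 ft.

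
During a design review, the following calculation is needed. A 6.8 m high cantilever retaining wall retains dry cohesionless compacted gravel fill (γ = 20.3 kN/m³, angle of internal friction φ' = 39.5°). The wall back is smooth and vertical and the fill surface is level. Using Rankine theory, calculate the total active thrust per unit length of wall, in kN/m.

104 kN/m

K_a = tan²(45° − φ/2) = 0.2224.
P_a = ½ K_a γ H² = 0.5 × 0.2224 × 20.3 × 6.8² = 104.4 kN/m.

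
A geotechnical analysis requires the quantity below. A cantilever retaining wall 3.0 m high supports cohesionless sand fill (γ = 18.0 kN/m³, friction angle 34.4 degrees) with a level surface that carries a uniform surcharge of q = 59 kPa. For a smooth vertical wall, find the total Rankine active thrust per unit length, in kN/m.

K_a = tan²(45° − φ/2) = 0.2780.
Soil triangle: ½ K_a γ H² = 0.5×0.2780×18.0×3.0² = 22.52 kN/m.
Surcharge rectangle: K_a q H = 0.2780×59×3.0 = 49.20 kN/m.
Total = 22.52 + 49.20 = 71.72 kN/m.

71.7 kN/m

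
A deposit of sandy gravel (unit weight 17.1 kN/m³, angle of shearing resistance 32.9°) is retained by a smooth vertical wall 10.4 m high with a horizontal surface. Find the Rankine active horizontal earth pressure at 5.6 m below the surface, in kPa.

K_a = (1 − sin φ)/(1 + sin φ) = 0.2960.
σ_h = K_a γ z = 0.2960 × 17.1 × 5.6 = 28.35 kPa.

28.3 kPa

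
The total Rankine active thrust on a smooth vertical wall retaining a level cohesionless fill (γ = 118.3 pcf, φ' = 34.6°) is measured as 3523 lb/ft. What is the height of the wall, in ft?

K_a = 0.2756. P_a = ½ K_a γ H² ⇒ H = √(2P_a/(K_a γ)).
H = √(2×3523/(0.2756×118.3)) = 14.70 ft.

14.7 ft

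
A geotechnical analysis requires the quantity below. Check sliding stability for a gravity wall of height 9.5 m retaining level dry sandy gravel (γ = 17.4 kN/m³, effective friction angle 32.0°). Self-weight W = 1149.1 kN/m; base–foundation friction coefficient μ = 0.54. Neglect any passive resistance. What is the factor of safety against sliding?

K_a = tan²(45° − 32.0°/2) = 0.3073.
P_a = ½K_aγH² = 0.5×0.3073×17.4×9.5² = 241.3 kN/m, acting at H/3 = 3.167 m above the base.
FS_sliding = μW / P_a = 0.54×1149.1 / 241.3 = 2.572.

2.57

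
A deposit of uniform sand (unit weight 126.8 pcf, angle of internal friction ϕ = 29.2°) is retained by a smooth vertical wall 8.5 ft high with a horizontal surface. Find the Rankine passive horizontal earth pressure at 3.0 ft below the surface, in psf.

1110 psf

K_p = (1 + sin φ)/(1 − sin φ) = 2.905.
σ_h = K_p γ z = 2.905 × 126.8 × 3.0 = 1105 psf.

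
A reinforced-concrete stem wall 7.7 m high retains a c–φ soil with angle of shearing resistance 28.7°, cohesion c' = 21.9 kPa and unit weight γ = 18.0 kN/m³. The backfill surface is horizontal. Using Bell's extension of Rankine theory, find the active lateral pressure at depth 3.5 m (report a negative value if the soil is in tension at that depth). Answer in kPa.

-3.83 kPa

K_a = (1 − sin φ)/(1 + sin φ) = 0.3511.
σ_a = K_a γ z − 2c√K_a = 0.3511×18.0×3.5 − 2×21.9×0.5926 = -3.833 kPa.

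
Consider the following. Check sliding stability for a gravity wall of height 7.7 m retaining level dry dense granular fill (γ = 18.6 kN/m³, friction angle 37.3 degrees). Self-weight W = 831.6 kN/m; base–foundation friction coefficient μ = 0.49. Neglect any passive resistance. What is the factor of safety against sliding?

K_a = tan²(45° − 37.3°/2) = 0.2453.
P_a = ½K_aγH² = 0.5×0.2453×18.6×7.7² = 135.3 kN/m, acting at H/3 = 2.567 m above the base.
FS_sliding = μW / P_a = 0.49×831.6 / 135.3 = 3.012.

3.01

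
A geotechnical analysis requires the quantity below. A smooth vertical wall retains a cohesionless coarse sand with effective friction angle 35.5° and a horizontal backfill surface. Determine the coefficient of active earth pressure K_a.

0.265

K_a = (1 − sin φ)/(1 + sin φ) = (1 − sin 35.5°)/(1 + sin 35.5°) = 0.2653.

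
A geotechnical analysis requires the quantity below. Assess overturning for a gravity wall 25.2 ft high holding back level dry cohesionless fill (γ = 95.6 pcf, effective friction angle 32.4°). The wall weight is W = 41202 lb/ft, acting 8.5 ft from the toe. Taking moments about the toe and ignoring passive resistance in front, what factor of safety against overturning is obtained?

K_a = tan²(45° − 32.4°/2) = 0.3022.
P_a = ½K_aγH² = 0.5×0.3022×95.6×25.2² = 9174 lb/ft, acting at H/3 = 8.400 ft above the base.
Overturning moment M_o = P_a × H/3 = 9174 × 8.400 = 77060.
Resisting moment M_r = W × 8.5 = 41202 × 8.5 = 350200.
FS_overturning = M_r/M_o = 350200/77060 = 4.545.

4.54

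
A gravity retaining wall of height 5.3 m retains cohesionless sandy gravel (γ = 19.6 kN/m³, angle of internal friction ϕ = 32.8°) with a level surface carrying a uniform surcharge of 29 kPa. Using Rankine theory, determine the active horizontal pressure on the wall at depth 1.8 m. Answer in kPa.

K_a = (1 − sin φ)/(1 + sin φ) = 0.2973.
σ_v = γz + q = 19.6 × 1.8 + 29 = 64.28 kPa.
σ_h = K_a σ_v = 0.2973 × 64.28 = 19.11 kPa.

19.1 kPa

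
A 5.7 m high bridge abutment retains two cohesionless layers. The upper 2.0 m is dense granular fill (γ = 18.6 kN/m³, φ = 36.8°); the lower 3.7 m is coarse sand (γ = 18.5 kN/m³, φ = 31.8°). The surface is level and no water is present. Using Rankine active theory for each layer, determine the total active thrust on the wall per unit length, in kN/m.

91.2 kN/m

K_a1 = tan²(45°−36.8°/2) = 0.2508; K_a2 = tan²(45°−31.8°/2) = 0.3098.
Layer 1: σ at base = K_a1 γ₁ h₁ = 9.328 kPa; P₁ = ½×9.328×2.0 = 9.328.
Layer 2: σ_v at top = γ₁h₁ = 37.20; σ_h top = K_a2×37.20 = 11.52; σ_h base = K_a2×(37.20+18.5×3.7) = 32.73.
P₂ = ½(11.52+32.73)×3.7 = 81.87. Total P_a = 9.328+81.87 = 91.20 kN/m.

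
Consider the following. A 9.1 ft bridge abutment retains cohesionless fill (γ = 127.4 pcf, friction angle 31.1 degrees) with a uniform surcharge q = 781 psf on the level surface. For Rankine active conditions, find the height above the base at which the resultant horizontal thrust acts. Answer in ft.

K_a = 0.3188.
Triangular part P₁ = ½K_aγH² = 1682 at H/3 = 3.033 ft; rectangular part P₂ = K_a q H = 2266 at H/2 = 4.550 ft.
ȳ = (P₁·3.033 + P₂·4.550)/(P₁+P₂) = 3.904 ft.

3.90 ft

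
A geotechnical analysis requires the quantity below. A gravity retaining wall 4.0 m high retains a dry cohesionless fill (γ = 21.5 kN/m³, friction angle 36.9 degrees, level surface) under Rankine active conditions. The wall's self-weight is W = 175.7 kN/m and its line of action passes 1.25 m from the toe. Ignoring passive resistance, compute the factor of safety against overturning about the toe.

3.84

K_a = tan²(45° − 36.9°/2) = 0.2497.
P_a = ½K_aγH² = 0.5×0.2497×21.5×4.0² = 42.94 kN/m, acting at H/3 = 1.333 m above the base.
Overturning moment M_o = P_a × H/3 = 42.94 × 1.333 = 57.26.
Resisting moment M_r = W × 1.25 = 175.7 × 1.25 = 219.6.
FS_overturning = M_r/M_o = 219.6/57.26 = 3.836.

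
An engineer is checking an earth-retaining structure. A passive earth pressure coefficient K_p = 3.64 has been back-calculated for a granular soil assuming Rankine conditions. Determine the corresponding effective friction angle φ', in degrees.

K_p = (1+sin φ)/(1−sin φ) ⇒ sin φ = (K_p − 1)/(K_p + 1) = 0.5690.
φ = arcsin(0.5690) = 34.68°.

34.7°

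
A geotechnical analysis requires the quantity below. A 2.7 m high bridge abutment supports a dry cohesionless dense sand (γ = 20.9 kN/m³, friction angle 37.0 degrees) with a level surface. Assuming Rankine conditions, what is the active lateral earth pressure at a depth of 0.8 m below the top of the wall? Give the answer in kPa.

K_a = (1 − sin φ)/(1 + sin φ) = 0.2486.
σ_h = K_a γ z = 0.2486 × 20.9 × 0.8 = 4.156 kPa.

4.16 kPa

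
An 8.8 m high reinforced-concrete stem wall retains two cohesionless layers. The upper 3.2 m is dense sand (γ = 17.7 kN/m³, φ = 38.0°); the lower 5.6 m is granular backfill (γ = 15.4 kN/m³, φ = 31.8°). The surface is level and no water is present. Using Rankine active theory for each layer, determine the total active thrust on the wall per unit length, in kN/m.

195 kN/m

K_a1 = tan²(45°−38.0°/2) = 0.2379; K_a2 = tan²(45°−31.8°/2) = 0.3098.
Layer 1: σ at base = K_a1 γ₁ h₁ = 13.47 kPa; P₁ = ½×13.47×3.2 = 21.56.
Layer 2: σ_v at top = γ₁h₁ = 56.64; σ_h top = K_a2×56.64 = 17.55; σ_h base = K_a2×(56.64+15.4×5.6) = 44.26.
P₂ = ½(17.55+44.26)×5.6 = 173.1. Total P_a = 21.56+173.1 = 194.6 kN/m.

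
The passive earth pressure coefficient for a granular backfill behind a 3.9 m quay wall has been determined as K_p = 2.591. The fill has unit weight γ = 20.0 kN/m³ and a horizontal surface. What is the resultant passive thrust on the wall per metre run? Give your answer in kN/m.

394 kN/m

P = ½ K_p γ H² = 0.5 × 2.591 × 20.0 × 3.9² = 394.1 kN/m.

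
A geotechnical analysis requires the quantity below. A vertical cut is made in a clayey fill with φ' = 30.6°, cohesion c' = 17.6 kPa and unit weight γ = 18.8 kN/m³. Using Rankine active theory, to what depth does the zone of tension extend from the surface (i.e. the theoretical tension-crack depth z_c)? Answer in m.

K_a = tan²(45° − 30.6°/2) = 0.3253; √K_a = 0.5704.
The active pressure is zero where K_a γ z = 2c√K_a, so z_c = 2c/(γ√K_a) = 2×17.6/(18.8×0.5704) = 3.283 m.

3.28 m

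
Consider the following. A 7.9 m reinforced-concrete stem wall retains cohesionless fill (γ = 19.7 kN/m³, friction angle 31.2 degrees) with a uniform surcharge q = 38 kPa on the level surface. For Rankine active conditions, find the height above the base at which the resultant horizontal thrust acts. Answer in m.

3.07 m

K_a = 0.3175.
Triangular part P₁ = ½K_aγH² = 195.2 at H/3 = 2.633 m; rectangular part P₂ = K_a q H = 95.31 at H/2 = 3.950 m.
ȳ = (P₁·2.633 + P₂·3.950)/(P₁+P₂) = 3.065 m.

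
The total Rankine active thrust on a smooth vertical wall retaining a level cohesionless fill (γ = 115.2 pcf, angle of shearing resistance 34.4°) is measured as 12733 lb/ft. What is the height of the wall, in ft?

K_a = 0.2780. P_a = ½ K_a γ H² ⇒ H = √(2P_a/(K_a γ)).
H = √(2×12733/(0.2780×115.2)) = 28.20 ft.

28.2 ft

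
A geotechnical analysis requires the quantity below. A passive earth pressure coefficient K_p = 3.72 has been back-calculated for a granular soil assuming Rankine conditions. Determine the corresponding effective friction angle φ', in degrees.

K_p = (1+sin φ)/(1−sin φ) ⇒ sin φ = (K_p − 1)/(K_p + 1) = 0.5763.
φ = arcsin(0.5763) = 35.19°.

35.2°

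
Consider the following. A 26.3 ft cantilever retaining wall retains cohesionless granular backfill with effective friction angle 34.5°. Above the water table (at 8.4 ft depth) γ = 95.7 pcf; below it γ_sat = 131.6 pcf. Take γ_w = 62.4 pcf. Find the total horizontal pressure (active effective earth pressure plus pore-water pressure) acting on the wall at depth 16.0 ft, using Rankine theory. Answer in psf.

K_a = (1 − sin φ)/(1 + sin φ) = 0.2768.
γ' = 131.6 − 62.4 = 69.20 pcf.
Effective vertical stress at 16.0 ft: σ'_v = 95.7×8.4 + 69.20×7.60 = 1330 psf.
σ'_h = K_a σ'_v = 0.2768 × 1330 = 368.1 psf; u = γ_w × 7.60 = 474.2 psf.
Total σ_h = 368.1 + 474.2 = 842.3 psf.

842 psf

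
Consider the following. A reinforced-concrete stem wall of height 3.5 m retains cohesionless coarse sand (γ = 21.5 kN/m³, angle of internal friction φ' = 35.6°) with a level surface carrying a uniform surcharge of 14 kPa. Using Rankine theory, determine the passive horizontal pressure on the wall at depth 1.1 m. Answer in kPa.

143 kPa

K_p = (1 + sin φ)/(1 − sin φ) = 3.786.
σ_v = γz + q = 21.5 × 1.1 + 14 = 37.65 kPa.
σ_h = K_p σ_v = 3.786 × 37.65 = 142.5 kPa.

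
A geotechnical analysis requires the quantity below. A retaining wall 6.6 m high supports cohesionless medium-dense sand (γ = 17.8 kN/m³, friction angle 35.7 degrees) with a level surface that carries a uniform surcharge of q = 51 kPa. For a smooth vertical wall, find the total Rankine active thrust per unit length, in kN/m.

190 kN/m

K_a = tan²(45° − φ/2) = 0.2630.
Soil triangle: ½ K_a γ H² = 0.5×0.2630×17.8×6.6² = 102.0 kN/m.
Surcharge rectangle: K_a q H = 0.2630×51×6.6 = 88.52 kN/m.
Total = 102.0 + 88.52 = 190.5 kN/m.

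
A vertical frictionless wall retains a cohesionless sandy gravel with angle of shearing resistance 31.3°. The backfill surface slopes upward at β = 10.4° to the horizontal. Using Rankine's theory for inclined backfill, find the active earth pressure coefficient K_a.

K_a = cos β · (cos β − √(cos²β − cos²φ)) / (cos β + √(cos²β − cos²φ)).
cos β = 0.9836, cos φ = 0.8545, √(cos²β − cos²φ) = 0.4871.
K_a = 0.9836 × (0.9836 − 0.4871)/(0.9836 + 0.4871) = 0.3320.

0.332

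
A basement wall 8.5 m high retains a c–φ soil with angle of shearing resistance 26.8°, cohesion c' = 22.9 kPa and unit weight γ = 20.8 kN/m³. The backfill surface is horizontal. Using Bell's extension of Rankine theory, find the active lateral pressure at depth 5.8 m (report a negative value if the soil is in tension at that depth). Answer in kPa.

17.5 kPa

K_a = (1 − sin φ)/(1 + sin φ) = 0.3785.
σ_a = K_a γ z − 2c√K_a = 0.3785×20.8×5.8 − 2×22.9×0.6152 = 17.48 kPa.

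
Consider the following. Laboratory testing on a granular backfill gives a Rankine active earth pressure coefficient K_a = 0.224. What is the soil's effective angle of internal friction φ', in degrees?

K_a = tan²(45° − φ/2) ⇒ 45° − φ/2 = arctan(√0.224) = 25.33°.
φ = 2(45° − 25.33°) = 39.34°.

39.3°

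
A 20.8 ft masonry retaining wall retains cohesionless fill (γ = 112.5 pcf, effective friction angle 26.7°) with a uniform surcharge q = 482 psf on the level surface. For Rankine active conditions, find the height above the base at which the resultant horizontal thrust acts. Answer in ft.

K_a = 0.3800.
Triangular part P₁ = ½K_aγH² = 9247 at H/3 = 6.933 ft; rectangular part P₂ = K_a q H = 3809 at H/2 = 10.40 ft.
ȳ = (P₁·6.933 + P₂·10.40)/(P₁+P₂) = 7.945 ft.

7.94 ft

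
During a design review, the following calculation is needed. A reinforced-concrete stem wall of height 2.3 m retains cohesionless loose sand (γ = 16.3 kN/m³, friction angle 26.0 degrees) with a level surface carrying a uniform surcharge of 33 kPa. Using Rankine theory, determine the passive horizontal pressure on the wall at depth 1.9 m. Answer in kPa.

K_p = (1 + sin φ)/(1 − sin φ) = 2.561.
σ_v = γz + q = 16.3 × 1.9 + 33 = 63.97 kPa.
σ_h = K_p σ_v = 2.561 × 63.97 = 163.8 kPa.

164 kPa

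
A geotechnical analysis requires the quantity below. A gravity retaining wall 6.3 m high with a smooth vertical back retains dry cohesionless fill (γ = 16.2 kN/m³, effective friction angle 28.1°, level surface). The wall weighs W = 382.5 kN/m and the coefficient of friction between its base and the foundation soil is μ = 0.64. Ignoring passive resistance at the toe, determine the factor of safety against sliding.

2.12

K_a = tan²(45° − 28.1°/2) = 0.3596.
P_a = ½K_aγH² = 0.5×0.3596×16.2×6.3² = 115.6 kN/m, acting at H/3 = 2.100 m above the base.
FS_sliding = μW / P_a = 0.64×382.5 / 115.6 = 2.117.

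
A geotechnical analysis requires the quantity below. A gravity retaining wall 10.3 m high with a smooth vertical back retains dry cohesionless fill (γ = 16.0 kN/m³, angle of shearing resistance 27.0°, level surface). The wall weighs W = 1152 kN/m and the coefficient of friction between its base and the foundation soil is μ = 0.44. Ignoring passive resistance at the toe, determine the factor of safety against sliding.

K_a = tan²(45° − 27.0°/2) = 0.3755.
P_a = ½K_aγH² = 0.5×0.3755×16.0×10.3² = 318.7 kN/m, acting at H/3 = 3.433 m above the base.
FS_sliding = μW / P_a = 0.44×1152 / 318.7 = 1.590.

1.59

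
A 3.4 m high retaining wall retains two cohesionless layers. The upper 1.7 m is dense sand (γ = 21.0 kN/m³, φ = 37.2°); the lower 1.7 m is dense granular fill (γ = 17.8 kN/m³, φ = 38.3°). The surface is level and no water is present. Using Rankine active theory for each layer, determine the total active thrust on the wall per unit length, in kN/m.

27.8 kN/m

K_a1 = tan²(45°−37.2°/2) = 0.2464; K_a2 = tan²(45°−38.3°/2) = 0.2347.
Layer 1: σ at base = K_a1 γ₁ h₁ = 8.797 kPa; P₁ = ½×8.797×1.7 = 7.478.
Layer 2: σ_v at top = γ₁h₁ = 35.70; σ_h top = K_a2×35.70 = 8.380; σ_h base = K_a2×(35.70+17.8×1.7) = 15.48.
P₂ = ½(8.380+15.48)×1.7 = 20.28. Total P_a = 7.478+20.28 = 27.76 kN/m.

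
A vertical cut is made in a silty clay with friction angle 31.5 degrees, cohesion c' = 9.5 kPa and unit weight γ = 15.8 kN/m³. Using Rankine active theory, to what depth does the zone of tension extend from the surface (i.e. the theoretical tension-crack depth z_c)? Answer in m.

2.15 m

K_a = tan²(45° − 31.5°/2) = 0.3136; √K_a = 0.5600.
The active pressure is zero where K_a γ z = 2c√K_a, so z_c = 2c/(γ√K_a) = 2×9.5/(15.8×0.5600) = 2.147 m.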